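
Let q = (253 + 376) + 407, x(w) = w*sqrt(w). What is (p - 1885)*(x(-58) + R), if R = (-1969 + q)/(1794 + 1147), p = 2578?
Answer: -646569/2941 - 40194*I*sqrt(58) ≈ -219.85 - 3.0611e+5*I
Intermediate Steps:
x(w) = w**(3/2)
q = 1036 (q = 629 + 407 = 1036)
R = -933/2941 (R = (-1969 + 1036)/(1794 + 1147) = -933/2941 ≈ -0.31724)
(p - 1885)*(x(-58) + R) = (2578 - 1885)*((-58)**(3/2) - 933/2941) = 693*(-58*I*sqrt(58) - 933/2941) = 693*(-933/2941 - 58*I*sqrt(58)) = -646569/2941 - 40194*I*sqrt(58)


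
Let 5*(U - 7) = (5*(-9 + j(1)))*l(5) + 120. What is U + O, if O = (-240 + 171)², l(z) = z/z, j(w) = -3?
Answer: 4780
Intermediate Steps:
l(z) = 1
U = 19 (U = 7 + ((5*(-9 - 3))*1 + 120)/5 = 7 + ((5*(-12))*1 + 120)/5 = 7 + (-60*1 + 120)/5 = 7 + (-60 + 120)/5 = 7 + (⅕)*60 = 7 + 12 = 19)
O = 4761 (O = (-69)² = 4761)
U + O = 19 + 4761 = 4780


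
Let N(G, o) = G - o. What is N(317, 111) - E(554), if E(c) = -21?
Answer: 227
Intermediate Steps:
N(317, 111) - E(554) = (317 - 1*111) - 1*(-21) = (317 - 111) + 21 = 206 + 21 = 227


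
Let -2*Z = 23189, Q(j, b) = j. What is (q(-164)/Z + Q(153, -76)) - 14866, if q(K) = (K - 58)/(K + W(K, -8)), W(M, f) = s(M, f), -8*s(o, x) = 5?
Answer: -149777914507/10179971 ≈ -14713.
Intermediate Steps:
s(o, x) = -5/8 (s(o, x) = -1/8*5 = -5/8)
Z = -23189/2 (Z = -1/2*23189 = -23189/2 ≈ -11595.)
W(M, f) = -5/8
q(K) = (-58 + K)/(-5/8 + K) (q(K) = (K - 58)/(K - 5/8) = (-58 + K)/(-5/8 + K))
(q(-164)/Z + Q(153, -76)) - 14866 = ((8*(-58 - 164)/(-5 + 8*(-164)))/(-23189/2) + 153) - 14866 = ((8*(-222)/(-5 - 1312))*(-2/23189) + 153) - 14866 = ((8*(-222)/(-1317))*(-2/23189) + 153) - 14866 = ((8*(-1/1317)*(-222))*(-2/23189) + 153) - 14866 = ((592/439)*(-2/23189) + 153) - 14866 = (-1184/10179971 + 153) - 14866 = 1557534379/10179971 - 14866 = -149777914507/10179971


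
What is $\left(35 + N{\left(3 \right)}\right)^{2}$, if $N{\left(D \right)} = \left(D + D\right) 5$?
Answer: $4225$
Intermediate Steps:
$N{\left(D \right)} = 10 D$ ($N{\left(D \right)} = 2 D 5 = 10 D$)
$\left(35 + N{\left(3 \right)}\right)^{2} = \left(35 + 10 \cdot 3\right)^{2} = \left(35 + 30\right)^{2} = 65^{2} = 4225$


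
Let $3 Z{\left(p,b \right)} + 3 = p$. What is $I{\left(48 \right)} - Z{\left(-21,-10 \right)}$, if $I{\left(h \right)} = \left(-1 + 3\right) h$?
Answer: $104$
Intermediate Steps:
$Z{\left(p,b \right)} = -1 + \frac{p}{3}$
$I{\left(h \right)} = 2 h$
$I{\left(48 \right)} - Z{\left(-21,-10 \right)} = 2 \cdot 48 - \left(-1 + \frac{1}{3} \left(-21\right)\right) = 96 - \left(-1 - 7\right) = 96 - -8 = 96 + 8 = 104$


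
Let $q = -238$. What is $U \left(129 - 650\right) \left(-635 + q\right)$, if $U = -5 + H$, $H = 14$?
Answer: $4093497$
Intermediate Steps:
$U = 9$ ($U = -5 + 14 = 9$)
$U \left(129 - 650\right) \left(-635 + q\right) = 9 \left(129 - 650\right) \left(-635 - 238\right) = 9 \left(\left(-521\right) \left(-873\right)\right) = 9 \cdot 454833 = 4093497$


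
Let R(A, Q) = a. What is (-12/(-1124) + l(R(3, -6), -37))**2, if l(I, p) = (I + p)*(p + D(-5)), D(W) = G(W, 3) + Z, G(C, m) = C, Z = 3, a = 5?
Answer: 122984177481/78961 ≈ 1.5575e+6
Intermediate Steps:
D(W) = 3 + W (D(W) = W + 3 = 3 + W)
R(A, Q) = 5
l(I, p) = (-2 + p)*(I + p) (l(I, p) = (I + p)*(p + (3 - 5)) = (I + p)*(p - 2) = (I + p)*(-2 + p) = (-2 + p)*(I + p))
(-12/(-1124) + l(R(3, -6), -37))**2 = (-12/(-1124) + ((-37)**2 - 2*5 - 2*(-37) + 5*(-37)))**2 = (-12*(-1/1124) + (1369 - 10 + 74 - 185))**2 = (3/281 + 1248)**2 = (350691/281)**2 = 122984177481/78961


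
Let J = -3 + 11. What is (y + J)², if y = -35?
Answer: 729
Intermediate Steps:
J = 8
(y + J)² = (-35 + 8)² = (-27)² = 729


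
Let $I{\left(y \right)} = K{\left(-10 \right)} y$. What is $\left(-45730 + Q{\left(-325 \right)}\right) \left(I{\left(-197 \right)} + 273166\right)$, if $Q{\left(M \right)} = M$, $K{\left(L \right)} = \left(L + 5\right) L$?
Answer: $-12127018380$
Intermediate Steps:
$K{\left(L \right)} = L \left(5 + L\right)$ ($K{\left(L \right)} = \left(5 + L\right) L = L \left(5 + L\right)$)
$I{\left(y \right)} = 50 y$ ($I{\left(y \right)} = - 10 \left(5 - 10\right) y = \left(-10\right) \left(-5\right) y = 50 y$)
$\left(-45730 + Q{\left(-325 \right)}\right) \left(I{\left(-197 \right)} + 273166\right) = \left(-45730 - 325\right) \left(50 \left(-197\right) + 273166\right) = - 46055 \left(-9850 + 273166\right) = \left(-46055\right) 263316 = -12127018380$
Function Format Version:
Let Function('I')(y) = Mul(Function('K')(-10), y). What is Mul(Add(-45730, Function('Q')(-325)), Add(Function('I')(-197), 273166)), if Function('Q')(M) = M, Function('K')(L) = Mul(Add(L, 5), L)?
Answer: -12127018380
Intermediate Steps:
Function('K')(L) = Mul(L, Add(5, L)) (Function('K')(L) = Mul(Add(5, L), L) = Mul(L, Add(5, L)))
Function('I')(y) = Mul(50, y) (Function('I')(y) = Mul(Mul(-10, Add(5, -10)), y) = Mul(Mul(-10, -5), y) = Mul(50, y))
Mul(Add(-45730, Function('Q')(-325)), Add(Function('I')(-197), 273166)) = Mul(Add(-45730, -325), Add(Mul(50, -197), 273166)) = Mul(-46055, Add(-9850, 273166)) = Mul(-46055, 263316) = -12127018380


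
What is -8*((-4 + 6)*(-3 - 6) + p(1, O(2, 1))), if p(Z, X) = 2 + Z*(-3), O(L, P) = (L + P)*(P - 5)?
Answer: 152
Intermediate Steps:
O(L, P) = (-5 + P)*(L + P) (O(L, P) = (L + P)*(-5 + P) = (-5 + P)*(L + P))
p(Z, X) = 2 - 3*Z
-8*((-4 + 6)*(-3 - 6) + p(1, O(2, 1))) = -8*((-4 + 6)*(-3 - 6) + (2 - 3*1)) = -8*(2*(-9) + (2 - 3)) = -8*(-18 - 1) = -8*(-19) = 152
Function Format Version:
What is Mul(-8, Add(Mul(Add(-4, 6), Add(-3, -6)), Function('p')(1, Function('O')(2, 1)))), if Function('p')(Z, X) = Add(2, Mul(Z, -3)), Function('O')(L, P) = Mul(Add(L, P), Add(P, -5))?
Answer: 152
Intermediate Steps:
Function('O')(L, P) = Mul(Add(-5, P), Add(L, P)) (Function('O')(L, P) = Mul(Add(L, P), Add(-5, P)) = Mul(Add(-5, P), Add(L, P)))
Function('p')(Z, X) = Add(2, Mul(-3, Z))
Mul(-8, Add(Mul(Add(-4, 6), Add(-3, -6)), Function('p')(1, Function('O')(2, 1)))) = Mul(-8, Add(Mul(Add(-4, 6), Add(-3, -6)), Add(2, Mul(-3, 1)))) = Mul(-8, Add(Mul(2, -9), Add(2, -3))) = Mul(-8, Add(-18, -1)) = Mul(-8, -19) = 152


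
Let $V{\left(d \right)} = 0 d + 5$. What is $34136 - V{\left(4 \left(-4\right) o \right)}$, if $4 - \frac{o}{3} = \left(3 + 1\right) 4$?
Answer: $34131$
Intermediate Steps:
$o = -36$ ($o = 12 - 3 \left(3 + 1\right) 4 = 12 - 3 \cdot 4 \cdot 4 = 12 - 48 = -36$)
$V{\left(d \right)} = 5$ ($V{\left(d \right)} = 0 + 5 = 5$)
$34136 - V{\left(4 \left(-4\right) o \right)} = 34136 - 5 = 34131$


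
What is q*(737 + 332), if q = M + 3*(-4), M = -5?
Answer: -18173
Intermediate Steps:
q = -17 (q = -5 + 3*(-4) = -5 - 12 = -17)
q*(737 + 332) = -17*(737 + 332) = -17*1069 = -18173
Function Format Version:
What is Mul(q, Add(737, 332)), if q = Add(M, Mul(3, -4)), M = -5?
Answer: -18173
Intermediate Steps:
q = -17 (q = Add(-5, Mul(3, -4)) = Add(-5, -12) = -17)
Mul(q, Add(737, 332)) = Mul(-17, Add(737, 332)) = Mul(-17, 1069) = -18173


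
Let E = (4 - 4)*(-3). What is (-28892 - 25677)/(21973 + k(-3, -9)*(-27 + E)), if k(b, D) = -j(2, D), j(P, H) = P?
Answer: -54569/22027 ≈ -2.4774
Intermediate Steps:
E = 0 (E = 0*(-3) = 0)
k(b, D) = -2 (k(b, D) = -1*2 = -2)
(-28892 - 25677)/(21973 + k(-3, -9)*(-27 + E)) = (-28892 - 25677)/(21973 - 2*(-27 + 0)) = -54569/(21973 - 2*(-27)) = -54569/(21973 + 54) = -54569/22027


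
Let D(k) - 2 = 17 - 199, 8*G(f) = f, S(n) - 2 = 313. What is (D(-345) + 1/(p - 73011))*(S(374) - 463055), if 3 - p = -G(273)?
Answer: 48625824223120/583791 ≈ 8.3293e+7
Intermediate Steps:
S(n) = 315 (S(n) = 2 + 313 = 315)
G(f) = f/8
D(k) = -180 (D(k) = 2 + (17 - 199) = 2 - 182 = -180)
p = 297/8 (p = 3 - (-1)*(⅛)*273 = 3 - (-1)*273/8 = 3 - 1*(-273/8) = 3 + 273/8 = 297/8 ≈ 37.125)
(D(-345) + 1/(p - 73011))*(S(374) - 463055) = (-180 + 1/(297/8 - 73011))*(315 - 463055) = (-180 + 1/(-583791/8))*(-462740) = (-180 - 8/583791)*(-462740) = -105082388/583791*(-462740) = 48625824223120/583791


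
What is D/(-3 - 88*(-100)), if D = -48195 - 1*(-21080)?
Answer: -27115/8797 ≈ -3.0823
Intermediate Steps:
D = -27115 (D = -48195 + 21080 = -27115)
D/(-3 - 88*(-100)) = -27115/(-3 - 88*(-100)) = -27115/(-3 + 8800) = -27115/8797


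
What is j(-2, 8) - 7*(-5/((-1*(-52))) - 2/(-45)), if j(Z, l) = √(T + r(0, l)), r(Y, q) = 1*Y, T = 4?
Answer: 5527/2340 ≈ 2.3620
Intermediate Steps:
r(Y, q) = Y
j(Z, l) = 2 (j(Z, l) = √(4 + 0) = √4 = 2)
j(-2, 8) - 7*(-5/((-1*(-52))) - 2/(-45)) = 2 - 7*(-5/((-1*(-52))) - 2/(-45)) = 2 - 7*(-5/52 - 2*(-1/45)) = 2 - 7*(-5*1/52 + 2/45) = 2 - 7*(-5/52 + 2/45) = 2 - 7*(-121/2340) = 2 + 847/2340 = 5527/2340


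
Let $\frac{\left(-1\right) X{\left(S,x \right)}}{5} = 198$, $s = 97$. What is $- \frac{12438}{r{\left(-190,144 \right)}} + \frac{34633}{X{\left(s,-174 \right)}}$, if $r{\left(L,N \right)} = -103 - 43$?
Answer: $\frac{3628601}{72270} \approx 50.209$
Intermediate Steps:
$r{\left(L,N \right)} = -146$
$X{\left(S,x \right)} = -990$ ($X{\left(S,x \right)} = \left(-5\right) 198 = -990$)
$- \frac{12438}{r{\left(-190,144 \right)}} + \frac{34633}{X{\left(s,-174 \right)}} = - \frac{12438}{-146} + \frac{34633}{-990} = \left(-12438\right) \left(- \frac{1}{146}\right) + 34633 \left(- \frac{1}{990}\right) = \frac{6219}{73} - \frac{34633}{990} = \frac{3628601}{72270}$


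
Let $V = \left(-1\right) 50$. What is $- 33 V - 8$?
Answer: $1642$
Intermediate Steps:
$V = -50$
$- 33 V - 8 = \left(-33\right) \left(-50\right) - 8 = 1650 - 8 = 1642$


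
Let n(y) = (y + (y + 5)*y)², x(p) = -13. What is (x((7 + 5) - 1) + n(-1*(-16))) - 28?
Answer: 123863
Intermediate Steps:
n(y) = (y + y*(5 + y))² (n(y) = (y + (5 + y)*y)² = (y + y*(5 + y))²)
(x((7 + 5) - 1) + n(-1*(-16))) - 28 = (-13 + (-1*(-16))²*(6 - 1*(-16))²) - 28 = (-13 + 16²*(6 + 16)²) - 28 = (-13 + 256*22²) - 28 = (-13 + 256*484) - 28 = (-13 + 123904) - 28 = 123891 - 28 = 123863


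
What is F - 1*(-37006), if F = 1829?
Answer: 38835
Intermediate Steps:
F - 1*(-37006) = 1829 - 1*(-37006) = 1829 + 37006 = 38835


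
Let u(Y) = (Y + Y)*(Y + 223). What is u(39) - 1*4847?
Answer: 15589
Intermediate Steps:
u(Y) = 2*Y*(223 + Y) (u(Y) = (2*Y)*(223 + Y) = 2*Y*(223 + Y))
u(39) - 1*4847 = 2*39*(223 + 39) - 1*4847 = 2*39*262 - 4847 = 20436 - 4847 = 15589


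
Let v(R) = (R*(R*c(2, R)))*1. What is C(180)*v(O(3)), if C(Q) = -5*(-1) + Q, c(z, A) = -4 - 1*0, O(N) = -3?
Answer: -6660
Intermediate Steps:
c(z, A) = -4 (c(z, A) = -4 + 0 = -4)
C(Q) = 5 + Q
v(R) = -4*R**2 (v(R) = (R*(R*(-4)))*1 = (R*(-4*R))*1 = -4*R**2*1 = -4*R**2)
C(180)*v(O(3)) = (5 + 180)*(-4*(-3)**2) = 185*(-4*9) = 185*(-36) = -6660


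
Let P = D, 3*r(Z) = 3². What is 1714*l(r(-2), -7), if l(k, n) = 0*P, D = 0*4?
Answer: 0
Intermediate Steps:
D = 0
r(Z) = 3 (r(Z) = (⅓)*3² = (⅓)*9 = 3)
P = 0
l(k, n) = 0 (l(k, n) = 0*0 = 0)
1714*l(r(-2), -7) = 1714*0 = 0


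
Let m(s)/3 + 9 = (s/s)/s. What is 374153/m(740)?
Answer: -276873220/19977 ≈ -13860.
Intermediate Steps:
m(s) = -27 + 3/s (m(s) = -27 + 3*((s/s)/s) = -27 + 3*(1/s) = -27 + 3/s)
374153/m(740) = 374153/(-27 + 3/740) = 374153/(-19977/740) = 374153*(-740/19977) = -276873220/19977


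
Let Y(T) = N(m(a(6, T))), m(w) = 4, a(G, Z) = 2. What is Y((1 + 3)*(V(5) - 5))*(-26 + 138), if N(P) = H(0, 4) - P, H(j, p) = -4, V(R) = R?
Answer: -896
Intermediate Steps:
N(P) = -4 - P
Y(T) = -8 (Y(T) = -4 - 1*4 = -4 - 4 = -8)
Y((1 + 3)*(V(5) - 5))*(-26 + 138) = -8*(-26 + 138) = -8*112 = -896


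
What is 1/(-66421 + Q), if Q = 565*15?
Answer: -1/57946 ≈ -1.7257e-5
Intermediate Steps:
Q = 8475
1/(-66421 + Q) = 1/(-66421 + 8475) = 1/(-57946) = -1/57946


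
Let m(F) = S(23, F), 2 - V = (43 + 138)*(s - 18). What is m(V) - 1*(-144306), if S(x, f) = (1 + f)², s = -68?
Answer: 242538067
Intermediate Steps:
V = 15568 (V = 2 - (43 + 138)*(-68 - 18) = 2 - 181*(-86) = 2 - 1*(-15566) = 2 + 15566 = 15568)
m(F) = (1 + F)²
m(V) - 1*(-144306) = (1 + 15568)² - 1*(-144306) = 15569² + 144306 = 242393761 + 144306 = 242538067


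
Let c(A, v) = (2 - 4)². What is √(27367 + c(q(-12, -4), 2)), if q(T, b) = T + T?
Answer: √27371 ≈ 165.44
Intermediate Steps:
q(T, b) = 2*T
c(A, v) = 4 (c(A, v) = (-2)² = 4)
√(27367 + c(q(-12, -4), 2)) = √(27367 + 4) = √27371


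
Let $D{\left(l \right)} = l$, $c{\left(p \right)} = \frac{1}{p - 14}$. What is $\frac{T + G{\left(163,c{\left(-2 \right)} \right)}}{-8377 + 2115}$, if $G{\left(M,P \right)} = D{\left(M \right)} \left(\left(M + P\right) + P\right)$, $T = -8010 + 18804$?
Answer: $- \frac{298741}{50096} \approx -5.9634$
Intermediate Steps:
$c{\left(p \right)} = \frac{1}{-14 + p}$
$T = 10794$
$G{\left(M,P \right)} = M \left(M + 2 P\right)$ ($G{\left(M,P \right)} = M \left(\left(M + P\right) + P\right) = M \left(M + 2 P\right)$)
$\frac{T + G{\left(163,c{\left(-2 \right)} \right)}}{-8377 + 2115} = \frac{10794 + 163 \left(163 + \frac{2}{-14 - 2}\right)}{-8377 + 2115} = \frac{10794 + 163 \left(163 + \frac{2}{-16}\right)}{-6262} = \left(10794 + 163 \left(163 + 2 \left(- \frac{1}{16}\right)\right)\right) \left(- \frac{1}{6262}\right) = \left(10794 + 163 \left(163 - \frac{1}{8}\right)\right) \left(- \frac{1}{6262}\right) = \left(10794 + 163 \cdot \frac{1303}{8}\right) \left(- \frac{1}{6262}\right) = \left(10794 + \frac{212389}{8}\right) \left(- \frac{1}{6262}\right) = \frac{298741}{8} \left(- \frac{1}{6262}\right) = - \frac{298741}{50096}$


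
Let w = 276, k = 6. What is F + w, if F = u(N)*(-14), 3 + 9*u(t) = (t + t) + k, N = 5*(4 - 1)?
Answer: 674/3 ≈ 224.67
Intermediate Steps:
N = 15 (N = 5*3 = 15)
u(t) = ⅓ + 2*t/9 (u(t) = -⅓ + ((t + t) + 6)/9 = -⅓ + (2*t + 6)/9 = -⅓ + (6 + 2*t)/9 = -⅓ + (⅔ + 2*t/9) = ⅓ + 2*t/9)
F = -154/3 (F = (⅓ + (2/9)*15)*(-14) = (⅓ + 10/3)*(-14) = (11/3)*(-14) = -154/3 ≈ -51.333)
F + w = -154/3 + 276 = 674/3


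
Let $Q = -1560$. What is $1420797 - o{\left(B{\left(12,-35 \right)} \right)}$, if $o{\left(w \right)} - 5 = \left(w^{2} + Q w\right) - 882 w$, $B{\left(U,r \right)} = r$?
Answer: $1334097$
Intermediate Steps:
$o{\left(w \right)} = 5 + w^{2} - 2442 w$ ($o{\left(w \right)} = 5 - \left(- w^{2} + 2442 w\right) = 5 + \left(w^{2} - 2442 w\right) = 5 + w^{2} - 2442 w$)
$1420797 - o{\left(B{\left(12,-35 \right)} \right)} = 1420797 - \left(5 + \left(-35\right)^{2} - -85470\right) = 1420797 - \left(5 + 1225 + 85470\right) = 1420797 - 86700 = 1334097$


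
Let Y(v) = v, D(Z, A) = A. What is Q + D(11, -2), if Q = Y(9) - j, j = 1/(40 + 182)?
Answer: 1553/222 ≈ 6.9955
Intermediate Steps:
j = 1/222 ≈ 0.0045045
Q = 1997/222 (Q = 9 - 1*1/222 = 9 - 1/222 = 1997/222 ≈ 8.9955)
Q + D(11, -2) = 1997/222 - 2 = 1553/222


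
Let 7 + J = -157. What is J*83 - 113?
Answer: -13725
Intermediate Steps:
J = -164 (J = -7 - 157 = -164)
J*83 - 113 = -164*83 - 113 = -13612 - 113 = -13725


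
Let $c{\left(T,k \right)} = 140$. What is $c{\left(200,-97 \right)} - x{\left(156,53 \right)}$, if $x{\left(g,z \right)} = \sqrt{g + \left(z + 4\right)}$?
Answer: $140 - \sqrt{213} \approx 125.41$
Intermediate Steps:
$x{\left(g,z \right)} = \sqrt{4 + g + z}$ ($x{\left(g,z \right)} = \sqrt{g + \left(4 + z\right)} = \sqrt{4 + g + z}$)
$c{\left(200,-97 \right)} - x{\left(156,53 \right)} = 140 - \sqrt{4 + 156 + 53} = 140 - \sqrt{213}$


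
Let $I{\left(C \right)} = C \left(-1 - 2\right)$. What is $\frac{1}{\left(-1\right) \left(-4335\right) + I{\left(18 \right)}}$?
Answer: $\frac{1}{4281} \approx 0.00023359$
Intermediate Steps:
$I{\left(C \right)} = - 3 C$ ($I{\left(C \right)} = C \left(-3\right) = - 3 C$)
$\frac{1}{\left(-1\right) \left(-4335\right) + I{\left(18 \right)}} = \frac{1}{\left(-1\right) \left(-4335\right) - 54} = \frac{1}{4335 - 54} = \frac{1}{4281}$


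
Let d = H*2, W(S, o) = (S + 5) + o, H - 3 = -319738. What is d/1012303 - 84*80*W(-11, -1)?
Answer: 47618093650/1012303 ≈ 47039.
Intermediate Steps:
H = -319735 (H = 3 - 319738 = -319735)
W(S, o) = 5 + S + o (W(S, o) = (5 + S) + o = 5 + S + o)
d = -639470 (d = -319735*2 = -639470)
d/1012303 - 84*80*W(-11, -1) = -639470/1012303 - 84*80*(5 - 11 - 1) = -639470*1/1012303 - 6720*(-7) = -639470/1012303 - 1*(-47040) = -639470/1012303 + 47040 = 47618093650/1012303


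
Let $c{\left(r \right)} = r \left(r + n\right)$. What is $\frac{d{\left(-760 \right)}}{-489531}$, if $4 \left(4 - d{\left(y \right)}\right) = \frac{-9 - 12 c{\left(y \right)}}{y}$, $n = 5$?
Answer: $\frac{6873449}{1488174240} \approx 0.0046187$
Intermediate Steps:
$c{\left(r \right)} = r \left(5 + r\right)$ ($c{\left(r \right)} = r \left(r + 5\right) = r \left(5 + r\right)$)
$d{\left(y \right)} = 4 - \frac{-9 - 12 y \left(5 + y\right)}{4 y}$ ($d{\left(y \right)} = 4 - \frac{\left(-9 - 12 y \left(5 + y\right)\right) \frac{1}{y}}{4} = 4 - \frac{\frac{1}{y} \left(-9 - 12 y \left(5 + y\right)\right)}{4} = 4 - \frac{-9 - 12 y \left(5 + y\right)}{4 y}$)
$\frac{d{\left(-760 \right)}}{-489531} = \frac{19 + 3 \left(-760\right) + \frac{9}{4 \left(-760\right)}}{-489531} = \left(19 - 2280 + \frac{9}{4} \left(- \frac{1}{760}\right)\right) \left(- \frac{1}{489531}\right) = \left(19 - 2280 - \frac{9}{3040}\right) \left(- \frac{1}{489531}\right) = \left(- \frac{6873449}{3040}\right) \left(- \frac{1}{489531}\right) = \frac{6873449}{1488174240}$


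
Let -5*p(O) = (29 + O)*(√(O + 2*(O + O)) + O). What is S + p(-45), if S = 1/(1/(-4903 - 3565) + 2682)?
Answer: -3270400732/22711175 + 48*I ≈ -144.0 + 48.0*I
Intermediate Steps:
S = 8468/22711175 (S = 1/(1/(-8468) + 2682) = 1/(-1/8468 + 2682) = 1/(22711175/8468) = 8468/22711175 ≈ 0.00037286)
p(O) = -(29 + O)*(O + √5*√O)/5 (p(O) = -(29 + O)*(√(O + 2*(O + O)) + O)/5 = -(29 + O)*(√(O + 2*(2*O)) + O)/5 = -(29 + O)*(√(O + 4*O) + O)/5 = -(29 + O)*(√(5*O) + O)/5 = -(29 + O)*(√5*√O + O)/5 = -(29 + O)*(O + √5*√O)/5)
S + p(-45) = 8468/22711175 + (-29/5*(-45) - ⅕*(-45)² - 29*√5*√(-45)/5 - √5*(-45)^(3/2)/5) = 8468/22711175 + (261 - ⅕*2025 - 29*√5*3*I*√5/5 - √5*(-135*I*√5)/5) = 8468/22711175 + (261 - 405 - 87*I + 135*I) = 8468/22711175 + (-144 + 48*I) = -3270400732/22711175 + 48*I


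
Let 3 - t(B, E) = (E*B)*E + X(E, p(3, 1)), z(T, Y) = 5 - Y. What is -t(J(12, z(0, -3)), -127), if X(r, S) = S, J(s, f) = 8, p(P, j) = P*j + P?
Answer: 129035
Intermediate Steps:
p(P, j) = P + P*j
t(B, E) = -3 - B*E**2 (t(B, E) = 3 - ((E*B)*E + 3*(1 + 1)) = 3 - ((B*E)*E + 3*2) = 3 - (B*E**2 + 6) = 3 - (6 + B*E**2) = 3 + (-6 - B*E**2) = -3 - B*E**2)
-t(J(12, z(0, -3)), -127) = -(-3 - 1*8*(-127)**2) = -(-3 - 1*8*16129) = -(-3 - 129032) = -1*(-129035) = 129035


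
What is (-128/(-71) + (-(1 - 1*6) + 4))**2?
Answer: 588289/5041 ≈ 116.70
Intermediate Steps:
(-128/(-71) + (-(1 - 1*6) + 4))**2 = (-128*(-1/71) + (-(1 - 6) + 4))**2 = (128/71 + (-1*(-5) + 4))**2 = (128/71 + (5 + 4))**2 = (128/71 + 9)**2 = (767/71)**2 = 588289/5041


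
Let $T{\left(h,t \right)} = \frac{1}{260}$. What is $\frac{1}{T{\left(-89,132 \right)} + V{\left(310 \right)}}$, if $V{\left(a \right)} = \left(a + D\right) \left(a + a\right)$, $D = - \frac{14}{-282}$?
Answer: $\frac{36660}{7047180541} \approx 5.2021 \cdot 10^{-6}$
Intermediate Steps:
$D = \frac{7}{141}$ ($D = \left(-14\right) \left(- \frac{1}{282}\right) = \frac{7}{141} \approx 0.049645$)
$V{\left(a \right)} = 2 a \left(\frac{7}{141} + a\right)$ ($V{\left(a \right)} = \left(a + \frac{7}{141}\right) \left(a + a\right) = \left(\frac{7}{141} + a\right) 2 a = 2 a \left(\frac{7}{141} + a\right)$)
$T{\left(h,t \right)} = \frac{1}{260}$
$\frac{1}{T{\left(-89,132 \right)} + V{\left(310 \right)}} = \frac{1}{\frac{1}{260} + \frac{2}{141} \cdot 310 \left(7 + 141 \cdot 310\right)} = \frac{1}{\frac{1}{260} + \frac{2}{141} \cdot 310 \left(7 + 43710\right)} = \frac{1}{\frac{1}{260} + \frac{2}{141} \cdot 310 \cdot 43717} = \frac{1}{\frac{1}{260} + \frac{27104540}{141}} = \frac{1}{\frac{7047180541}{36660}} = \frac{36660}{7047180541}$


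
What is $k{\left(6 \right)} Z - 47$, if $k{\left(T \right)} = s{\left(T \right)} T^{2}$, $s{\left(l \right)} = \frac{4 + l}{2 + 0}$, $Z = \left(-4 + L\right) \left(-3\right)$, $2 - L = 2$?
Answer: $2113$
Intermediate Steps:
$L = 0$ ($L = 2 - 2 = 0$)
$Z = 12$ ($Z = \left(-4 + 0\right) \left(-3\right) = \left(-4\right) \left(-3\right) = 12$)
$s{\left(l \right)} = 2 + \frac{l}{2}$ ($s{\left(l \right)} = \frac{4 + l}{2} = \left(4 + l\right) \frac{1}{2} = 2 + \frac{l}{2}$)
$k{\left(T \right)} = T^{2} \left(2 + \frac{T}{2}\right)$ ($k{\left(T \right)} = \left(2 + \frac{T}{2}\right) T^{2} = T^{2} \left(2 + \frac{T}{2}\right)$)
$k{\left(6 \right)} Z - 47 = \frac{6^{2} \left(4 + 6\right)}{2} \cdot 12 - 47 = \frac{1}{2} \cdot 36 \cdot 10 \cdot 12 - 47 = 180 \cdot 12 - 47 = 2160 - 47 = 2113$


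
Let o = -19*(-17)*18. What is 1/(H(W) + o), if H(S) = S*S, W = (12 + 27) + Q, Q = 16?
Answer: 1/8839 ≈ 0.00011313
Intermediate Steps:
W = 55 (W = (12 + 27) + 16 = 39 + 16 = 55)
H(S) = S**2
o = 5814 (o = 323*18 = 5814)
1/(H(W) + o) = 1/(55**2 + 5814) = 1/(3025 + 5814) = 1/8839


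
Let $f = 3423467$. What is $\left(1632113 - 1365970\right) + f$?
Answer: $3689610$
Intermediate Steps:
$\left(1632113 - 1365970\right) + f = \left(1632113 - 1365970\right) + 3423467 = 266143 + 3423467 = 3689610$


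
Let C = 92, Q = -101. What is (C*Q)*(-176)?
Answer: 1635392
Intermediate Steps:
(C*Q)*(-176) = (92*(-101))*(-176) = -9292*(-176) = 1635392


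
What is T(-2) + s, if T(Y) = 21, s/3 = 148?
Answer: 465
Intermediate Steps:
s = 444 (s = 3*148 = 444)
T(-2) + s = 21 + 444 = 465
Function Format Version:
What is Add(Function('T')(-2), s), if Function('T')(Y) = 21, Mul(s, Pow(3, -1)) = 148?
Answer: 465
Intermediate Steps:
s = 444 (s = Mul(3, 148) = 444)
Add(Function('T')(-2), s) = Add(21, 444) = 465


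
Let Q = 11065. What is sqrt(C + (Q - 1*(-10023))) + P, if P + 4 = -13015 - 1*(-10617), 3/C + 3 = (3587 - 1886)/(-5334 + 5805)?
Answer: -2402 + 9*sqrt(16666)/8 ≈ -2256.8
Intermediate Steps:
C = 157/32 (C = 3/(-3 + (3587 - 1886)/(-5334 + 5805)) = 3/(-3 + 1701/471) = 3/(-3 + 1701*(1/471)) = 3/(-3 + 567/157) = 3/(96/157) = 3*(157/96) = 157/32 ≈ 4.9063)
P = -2402 (P = -4 + (-13015 - 1*(-10617)) = -4 + (-13015 + 10617) = -4 - 2398 = -2402)
sqrt(C + (Q - 1*(-10023))) + P = sqrt(157/32 + (11065 - 1*(-10023))) - 2402 = sqrt(157/32 + (11065 + 10023)) - 2402 = sqrt(157/32 + 21088) - 2402 = sqrt(674973/32) - 2402 = 9*sqrt(16666)/8 - 2402 = -2402 + 9*sqrt(16666)/8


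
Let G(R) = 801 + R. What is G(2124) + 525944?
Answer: 528869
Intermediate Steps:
G(2124) + 525944 = (801 + 2124) + 525944 = 2925 + 525944 = 528869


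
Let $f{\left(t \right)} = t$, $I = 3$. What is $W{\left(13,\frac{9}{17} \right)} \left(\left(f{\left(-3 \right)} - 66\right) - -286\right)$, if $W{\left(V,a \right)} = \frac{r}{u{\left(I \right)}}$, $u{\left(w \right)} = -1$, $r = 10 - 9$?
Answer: $-217$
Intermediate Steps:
$r = 1$
$W{\left(V,a \right)} = -1$ ($W{\left(V,a \right)} = 1 \frac{1}{-1} = 1 \left(-1\right) = -1$)
$W{\left(13,\frac{9}{17} \right)} \left(\left(f{\left(-3 \right)} - 66\right) - -286\right) = - (\left(-3 - 66\right) - -286) = - (-69 + 286) = \left(-1\right) 217 = -217$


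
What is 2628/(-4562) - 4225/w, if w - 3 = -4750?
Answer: 3399667/10827907 ≈ 0.31397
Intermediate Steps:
w = -4747 (w = 3 - 4750 = -4747)
2628/(-4562) - 4225/w = 2628/(-4562) - 4225/(-4747) = 2628*(-1/4562) - 4225*(-1/4747) = -1314/2281 + 4225/4747 = 3399667/10827907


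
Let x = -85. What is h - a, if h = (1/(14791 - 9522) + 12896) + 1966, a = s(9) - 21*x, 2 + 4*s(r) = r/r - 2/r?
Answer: 2480555663/189684 ≈ 13077.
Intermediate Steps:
s(r) = -¼ - 1/(2*r) (s(r) = -½ + (r/r - 2/r)/4 = -½ + (1 - 2/r)/4 = -½ + (¼ - 1/(2*r)) = -¼ - 1/(2*r))
a = 64249/36 (a = (¼)*(-2 - 1*9)/9 - 21*(-85) = (¼)*(⅑)*(-2 - 9) + 1785 = (¼)*(⅑)*(-11) + 1785 = -11/36 + 1785 = 64249/36 ≈ 1784.7)
h = 78307879/5269 (h = (1/5269 + 12896) + 1966 = 67949025/5269 + 1966 = 78307879/5269 ≈ 14862.)
h - a = 78307879/5269 - 1*64249/36 = 78307879/5269 - 64249/36 = 2480555663/189684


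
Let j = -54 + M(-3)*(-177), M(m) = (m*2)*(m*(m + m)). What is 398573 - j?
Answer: 379511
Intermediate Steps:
M(m) = 4*m³ (M(m) = (2*m)*(m*(2*m)) = (2*m)*(2*m²) = 4*m³)
j = 19062 (j = -54 + (4*(-3)³)*(-177) = -54 + (4*(-27))*(-177) = -54 - 108*(-177) = -54 + 19116 = 19062)
398573 - j = 398573 - 1*19062 = 398573 - 19062 = 379511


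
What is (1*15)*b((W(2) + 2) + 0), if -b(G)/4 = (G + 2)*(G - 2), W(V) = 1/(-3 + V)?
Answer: 180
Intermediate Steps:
b(G) = -4*(-2 + G)*(2 + G) (b(G) = -4*(G + 2)*(G - 2) = -4*(2 + G)*(-2 + G) = -4*(-2 + G)*(2 + G))
(1*15)*b((W(2) + 2) + 0) = (1*15)*(16 - 4*((1/(-3 + 2) + 2) + 0)²) = 15*(16 - 4*((1/(-1) + 2) + 0)²) = 15*(16 - 4*((-1 + 2) + 0)²) = 15*(16 - 4*(1 + 0)²) = 15*(16 - 4*1²) = 15*(16 - 4*1) = 15*(16 - 4) = 15*12 = 180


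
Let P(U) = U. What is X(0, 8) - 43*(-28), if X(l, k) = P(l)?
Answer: 1204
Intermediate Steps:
X(l, k) = l
X(0, 8) - 43*(-28) = 0 - 43*(-28) = 0 + 1204 = 1204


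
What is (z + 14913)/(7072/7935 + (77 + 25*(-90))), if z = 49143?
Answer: -508284360/17235683 ≈ -29.490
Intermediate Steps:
(z + 14913)/(7072/7935 + (77 + 25*(-90))) = (49143 + 14913)/(7072/7935 + (77 + 25*(-90))) = 64056/(7072*(1/7935) + (77 - 2250)) = 64056/(7072/7935 - 2173) = 64056/(-17235683/7935) = 64056*(-7935/17235683) = -508284360/17235683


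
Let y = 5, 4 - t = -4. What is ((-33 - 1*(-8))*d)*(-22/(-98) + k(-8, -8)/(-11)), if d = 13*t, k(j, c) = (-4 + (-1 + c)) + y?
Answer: -1333800/539 ≈ -2474.6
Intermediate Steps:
t = 8 (t = 4 - 1*(-4) = 4 + 4 = 8)
k(j, c) = c (k(j, c) = (-4 + (-1 + c)) + 5 = (-5 + c) + 5 = c)
d = 104 (d = 13*8 = 104)
((-33 - 1*(-8))*d)*(-22/(-98) + k(-8, -8)/(-11)) = ((-33 - 1*(-8))*104)*(-22/(-98) - 8/(-11)) = ((-33 + 8)*104)*(-22*(-1/98) - 8*(-1/11)) = (-25*104)*(11/49 + 8/11) = -2600*513/539 = -1333800/539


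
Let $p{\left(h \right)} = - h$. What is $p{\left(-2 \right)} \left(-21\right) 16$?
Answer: $-672$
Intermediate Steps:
$p{\left(-2 \right)} \left(-21\right) 16 = \left(-1\right) \left(-2\right) \left(-21\right) 16 = 2 \left(-21\right) 16 = \left(-42\right) 16 = -672$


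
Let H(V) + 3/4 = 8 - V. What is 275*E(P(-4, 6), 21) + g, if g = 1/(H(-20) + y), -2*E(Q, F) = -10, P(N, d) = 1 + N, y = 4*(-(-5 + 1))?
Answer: 237879/173 ≈ 1375.0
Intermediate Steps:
H(V) = 29/4 - V (H(V) = -3/4 + (8 - V) = 29/4 - V)
y = 16 (y = 4*(-1*(-4)) = 4*4 = 16)
E(Q, F) = 5 (E(Q, F) = -1/2*(-10) = 5)
g = 4/173 (g = 1/((29/4 - 1*(-20)) + 16) = 1/((29/4 + 20) + 16) = 1/(109/4 + 16) = 1/(173/4) = 4/173 ≈ 0.023121)
275*E(P(-4, 6), 21) + g = 275*5 + 4/173 = 1375 + 4/173 = 237879/173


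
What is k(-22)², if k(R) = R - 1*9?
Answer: 961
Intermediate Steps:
k(R) = -9 + R (k(R) = R - 9 = -9 + R)
k(-22)² = (-9 - 22)² = (-31)² = 961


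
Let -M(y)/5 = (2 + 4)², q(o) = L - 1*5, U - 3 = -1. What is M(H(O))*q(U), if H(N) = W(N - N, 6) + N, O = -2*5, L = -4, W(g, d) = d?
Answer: 1620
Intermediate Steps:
U = 2 (U = 3 - 1 = 2)
O = -10
q(o) = -9 (q(o) = -4 - 1*5 = -4 - 5 = -9)
H(N) = 6 + N
M(y) = -180 (M(y) = -5*(2 + 4)² = -5*6² = -5*36 = -180)
M(H(O))*q(U) = -180*(-9) = 1620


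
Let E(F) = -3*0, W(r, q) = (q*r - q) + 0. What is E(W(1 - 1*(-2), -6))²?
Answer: 0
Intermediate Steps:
W(r, q) = -q + q*r (W(r, q) = (-q + q*r) + 0 = -q + q*r)
E(F) = 0
E(W(1 - 1*(-2), -6))² = 0² = 0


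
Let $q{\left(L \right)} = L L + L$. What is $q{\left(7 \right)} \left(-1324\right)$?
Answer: $-74144$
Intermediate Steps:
$q{\left(L \right)} = L + L^{2}$ ($q{\left(L \right)} = L^{2} + L = L + L^{2}$)
$q{\left(7 \right)} \left(-1324\right) = 7 \left(1 + 7\right) \left(-1324\right) = 7 \cdot 8 \left(-1324\right) = 56 \left(-1324\right) = -74144$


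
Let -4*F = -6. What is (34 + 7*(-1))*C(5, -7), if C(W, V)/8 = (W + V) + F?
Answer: -108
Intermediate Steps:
F = 3/2 (F = -¼*(-6) = 3/2 ≈ 1.5000)
C(W, V) = 12 + 8*V + 8*W (C(W, V) = 8*((W + V) + 3/2) = 8*((V + W) + 3/2) = 8*(3/2 + V + W) = 12 + 8*V + 8*W)
(34 + 7*(-1))*C(5, -7) = (34 + 7*(-1))*(12 + 8*(-7) + 8*5) = (34 - 7)*(12 - 56 + 40) = 27*(-4) = -108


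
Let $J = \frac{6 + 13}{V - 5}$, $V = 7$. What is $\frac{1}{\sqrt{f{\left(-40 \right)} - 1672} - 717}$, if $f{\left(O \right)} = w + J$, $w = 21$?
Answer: $- \frac{1434}{1031461} - \frac{7 i \sqrt{134}}{1031461} \approx -0.0013903 - 7.8559 \cdot 10^{-5} i$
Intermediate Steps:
$J = \frac{19}{2}$ ($J = \frac{6 + 13}{7 - 5} = \frac{19}{2} \approx 9.5$)
$f{\left(O \right)} = \frac{61}{2}$ ($f{\left(O \right)} = 21 + \frac{19}{2} = \frac{61}{2}$)
$\frac{1}{\sqrt{f{\left(-40 \right)} - 1672} - 717} = \frac{1}{\sqrt{\frac{61}{2} - 1672} - 717} = \frac{1}{\sqrt{- \frac{3283}{2}} - 717} = \frac{1}{\frac{7 i \sqrt{134}}{2} - 717} = \frac{1}{-717 + \frac{7 i \sqrt{134}}{2}}$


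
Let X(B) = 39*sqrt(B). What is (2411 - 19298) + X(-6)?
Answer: -16887 + 39*I*sqrt(6) ≈ -16887.0 + 95.53*I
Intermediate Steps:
(2411 - 19298) + X(-6) = (2411 - 19298) + 39*sqrt(-6) = -16887 + 39*(I*sqrt(6)) = -16887 + 39*I*sqrt(6)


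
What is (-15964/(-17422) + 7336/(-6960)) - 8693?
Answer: -65881552657/7578570 ≈ -8693.1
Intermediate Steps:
(-15964/(-17422) + 7336/(-6960)) - 8693 = (-15964*(-1/17422) + 7336*(-1/6960)) - 8693 = (7982/8711 - 917/870) - 8693 = -1043647/7578570 - 8693 = -65881552657/7578570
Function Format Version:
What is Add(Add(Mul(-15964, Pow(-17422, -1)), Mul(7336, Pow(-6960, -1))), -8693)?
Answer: Rational(-65881552657, 7578570) ≈ -8693.1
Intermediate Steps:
Add(Add(Mul(-15964, Pow(-17422, -1)), Mul(7336, Pow(-6960, -1))), -8693) = Add(Add(Mul(-15964, Rational(-1, 17422)), Mul(7336, Rational(-1, 6960))), -8693) = Add(Add(Rational(7982, 8711), Rational(-917, 870)), -8693) = Add(Rational(-1043647, 7578570), -8693) = Rational(-65881552657, 7578570)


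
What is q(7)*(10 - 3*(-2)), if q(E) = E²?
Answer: 784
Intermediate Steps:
q(7)*(10 - 3*(-2)) = 7²*(10 - 3*(-2)) = 49*(10 + 6) = 49*16 = 784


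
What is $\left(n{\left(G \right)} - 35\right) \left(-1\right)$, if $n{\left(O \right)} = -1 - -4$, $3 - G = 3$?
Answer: $32$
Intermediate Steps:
$G = 0$ ($G = 3 - 3 = 0$)
$n{\left(O \right)} = 3$ ($n{\left(O \right)} = -1 + 4 = 3$)
$\left(n{\left(G \right)} - 35\right) \left(-1\right) = \left(3 - 35\right) \left(-1\right) = \left(-32\right) \left(-1\right) = 32$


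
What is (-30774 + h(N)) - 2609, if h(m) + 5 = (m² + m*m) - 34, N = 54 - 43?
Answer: -33180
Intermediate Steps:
N = 11
h(m) = -39 + 2*m² (h(m) = -5 + ((m² + m*m) - 34) = -5 + ((m² + m²) - 34) = -5 + (2*m² - 34) = -5 + (-34 + 2*m²) = -39 + 2*m²)
(-30774 + h(N)) - 2609 = (-30774 + (-39 + 2*11²)) - 2609 = (-30774 + (-39 + 2*121)) - 2609 = (-30774 + (-39 + 242)) - 2609 = (-30774 + 203) - 2609 = -30571 - 2609 = -33180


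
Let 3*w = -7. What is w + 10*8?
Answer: 233/3 ≈ 77.667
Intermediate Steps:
w = -7/3 (w = (⅓)*(-7) = -7/3 ≈ -2.3333)
w + 10*8 = -7/3 + 10*8 = -7/3 + 80 = 233/3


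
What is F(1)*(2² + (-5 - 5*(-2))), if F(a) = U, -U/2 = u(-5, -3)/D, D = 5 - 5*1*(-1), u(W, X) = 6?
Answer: -54/5 ≈ -10.800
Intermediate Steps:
D = 10 (D = 5 - 5*(-1) = 5 + 5 = 10)
U = -6/5 (U = -12/10 = -2*⅗ = -6/5 ≈ -1.2000)
F(a) = -6/5
F(1)*(2² + (-5 - 5*(-2))) = -6*(2² + (-5 - 5*(-2)))/5 = -6*(4 + (-5 + 10))/5 = -6*(4 + 5)/5 = -6/5*9 = -54/5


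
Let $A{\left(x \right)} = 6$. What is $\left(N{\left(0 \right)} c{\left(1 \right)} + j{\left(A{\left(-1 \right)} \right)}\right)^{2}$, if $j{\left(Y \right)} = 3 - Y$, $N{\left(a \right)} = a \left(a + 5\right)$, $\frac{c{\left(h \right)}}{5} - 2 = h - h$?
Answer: $9$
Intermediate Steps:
$c{\left(h \right)} = 10$ ($c{\left(h \right)} = 10 + 5 \left(h - h\right) = 10 + 5 \cdot 0 = 10 + 0 = 10$)
$N{\left(a \right)} = a \left(5 + a\right)$
$\left(N{\left(0 \right)} c{\left(1 \right)} + j{\left(A{\left(-1 \right)} \right)}\right)^{2} = \left(0 \left(5 + 0\right) 10 + \left(3 - 6\right)\right)^{2} = \left(0 \cdot 5 \cdot 10 + \left(3 - 6\right)\right)^{2} = \left(0 \cdot 10 - 3\right)^{2} = \left(0 - 3\right)^{2} = \left(-3\right)^{2} = 9$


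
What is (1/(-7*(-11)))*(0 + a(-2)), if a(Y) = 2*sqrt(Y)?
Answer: 2*I*sqrt(2)/77 ≈ 0.036733*I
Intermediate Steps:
(1/(-7*(-11)))*(0 + a(-2)) = (1/(-7*(-11)))*(0 + 2*sqrt(-2)) = (-1/7*(-1/11))*(0 + 2*(I*sqrt(2))) = (0 + 2*I*sqrt(2))/77 = (2*I*sqrt(2))/77 = 2*I*sqrt(2)/77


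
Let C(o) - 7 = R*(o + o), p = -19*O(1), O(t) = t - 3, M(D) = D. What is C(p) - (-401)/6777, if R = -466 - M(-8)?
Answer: -235845976/6777 ≈ -34801.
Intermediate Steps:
O(t) = -3 + t
p = 38 (p = -19*(-3 + 1) = -19*(-2) = 38)
R = -458 (R = -466 - 1*(-8) = -466 + 8 = -458)
C(o) = 7 - 916*o (C(o) = 7 - 458*(o + o) = 7 - 916*o)
C(p) - (-401)/6777 = (7 - 916*38) - (-401)/6777 = (7 - 34808) - (-401)/6777 = -34801 - 1*(-401/6777) = -34801 + 401/6777 = -235845976/6777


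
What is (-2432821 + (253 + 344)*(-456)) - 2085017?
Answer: -4790070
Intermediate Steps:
(-2432821 + (253 + 344)*(-456)) - 2085017 = (-2432821 + 597*(-456)) - 2085017 = (-2432821 - 272232) - 2085017 = -2705053 - 2085017 = -4790070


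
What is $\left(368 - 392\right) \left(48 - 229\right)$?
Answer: $4344$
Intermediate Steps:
$\left(368 - 392\right) \left(48 - 229\right) = \left(-24\right) \left(-181\right) = 4344$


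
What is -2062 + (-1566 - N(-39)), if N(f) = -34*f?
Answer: -4954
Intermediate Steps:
-2062 + (-1566 - N(-39)) = -2062 + (-1566 - (-34)*(-39)) = -2062 + (-1566 - 1*1326) = -2062 + (-1566 - 1326) = -2062 - 2892 = -4954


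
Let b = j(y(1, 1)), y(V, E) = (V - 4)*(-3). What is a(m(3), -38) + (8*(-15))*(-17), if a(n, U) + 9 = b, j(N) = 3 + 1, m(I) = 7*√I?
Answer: 2035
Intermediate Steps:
y(V, E) = 12 - 3*V (y(V, E) = (-4 + V)*(-3) = 12 - 3*V)
j(N) = 4
b = 4
a(n, U) = -5 (a(n, U) = -9 + 4 = -5)
a(m(3), -38) + (8*(-15))*(-17) = -5 + (8*(-15))*(-17) = -5 - 120*(-17) = -5 + 2040 = 2035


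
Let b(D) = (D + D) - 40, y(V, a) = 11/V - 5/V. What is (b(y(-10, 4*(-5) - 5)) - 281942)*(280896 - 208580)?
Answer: -101959485456/5 ≈ -2.0392e+10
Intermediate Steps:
y(V, a) = 6/V
b(D) = -40 + 2*D (b(D) = 2*D - 40 = -40 + 2*D)
(b(y(-10, 4*(-5) - 5)) - 281942)*(280896 - 208580) = ((-40 + 2*(6/(-10))) - 281942)*(280896 - 208580) = ((-40 + 2*(6*(-⅒))) - 281942)*72316 = ((-40 + 2*(-⅗)) - 281942)*72316 = ((-40 - 6/5) - 281942)*72316 = (-206/5 - 281942)*72316 = -1409916/5*72316 = -101959485456/5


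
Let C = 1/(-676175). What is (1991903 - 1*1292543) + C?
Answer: 472889747999/676175 ≈ 6.9936e+5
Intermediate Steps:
C = -1/676175 ≈ -1.4789e-6
(1991903 - 1*1292543) + C = (1991903 - 1*1292543) - 1/676175 = (1991903 - 1292543) - 1/676175 = 699360 - 1/676175 = 472889747999/676175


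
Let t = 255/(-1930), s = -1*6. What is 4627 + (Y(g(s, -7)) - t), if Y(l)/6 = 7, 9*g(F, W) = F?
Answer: 1802285/386 ≈ 4669.1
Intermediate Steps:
s = -6
g(F, W) = F/9
Y(l) = 42 (Y(l) = 6*7 = 42)
t = -51/386 (t = 255*(-1/1930) = -51/386 ≈ -0.13212)
4627 + (Y(g(s, -7)) - t) = 4627 + (42 - 1*(-51/386)) = 4627 + (42 + 51/386) = 4627 + 16263/386 = 1802285/386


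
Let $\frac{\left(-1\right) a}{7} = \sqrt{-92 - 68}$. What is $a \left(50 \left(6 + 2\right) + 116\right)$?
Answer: $- 14448 i \sqrt{10} \approx - 45689.0 i$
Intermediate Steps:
$a = - 28 i \sqrt{10}$ ($a = - 7 \sqrt{-92 - 68} = - 7 \sqrt{-160} = - 7 \cdot 4 i \sqrt{10} = - 28 i \sqrt{10} \approx - 88.544 i$)
$a \left(50 \left(6 + 2\right) + 116\right) = - 28 i \sqrt{10} \left(50 \left(6 + 2\right) + 116\right) = - 28 i \sqrt{10} \left(50 \cdot 8 + 116\right) = - 28 i \sqrt{10} \left(400 + 116\right) = - 28 i \sqrt{10} \cdot 516 = - 14448 i \sqrt{10}$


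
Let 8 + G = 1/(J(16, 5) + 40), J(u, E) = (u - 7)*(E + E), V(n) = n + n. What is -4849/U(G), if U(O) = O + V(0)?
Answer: 630370/1039 ≈ 606.71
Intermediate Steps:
V(n) = 2*n
J(u, E) = 2*E*(-7 + u) (J(u, E) = (-7 + u)*(2*E) = 2*E*(-7 + u))
G = -1039/130 (G = -8 + 1/(2*5*(-7 + 16) + 40) = -8 + 1/(2*5*9 + 40) = -8 + 1/(90 + 40) = -8 + 1/130 = -1039/130 ≈ -7.9923)
U(O) = O (U(O) = O + 2*0 = O + 0 = O)
-4849/U(G) = -4849/(-1039/130) = -4849*(-130/1039) = 630370/1039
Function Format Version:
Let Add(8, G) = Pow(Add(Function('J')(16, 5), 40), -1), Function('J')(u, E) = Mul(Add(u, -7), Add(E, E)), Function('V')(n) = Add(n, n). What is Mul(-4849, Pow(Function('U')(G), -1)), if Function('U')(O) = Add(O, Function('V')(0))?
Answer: Rational(630370, 1039) ≈ 606.71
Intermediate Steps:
Function('V')(n) = Mul(2, n)
Function('J')(u, E) = Mul(2, E, Add(-7, u)) (Function('J')(u, E) = Mul(Add(-7, u), Mul(2, E)) = Mul(2, E, Add(-7, u)))
G = Rational(-1039, 130) (G = Add(-8, Pow(Add(Mul(2, 5, Add(-7, 16)), 40), -1)) = Add(-8, Pow(Add(Mul(2, 5, 9), 40), -1)) = Add(-8, Pow(Add(90, 40), -1)) = Add(-8, Pow(130, -1)) = Add(-8, Rational(1, 130)) = Rational(-1039, 130) ≈ -7.9923)
Function('U')(O) = O (Function('U')(O) = Add(O, Mul(2, 0)) = Add(O, 0) = O)
Mul(-4849, Pow(Function('U')(G), -1)) = Mul(-4849, Pow(Rational(-1039, 130), -1)) = Mul(-4849, Rational(-130, 1039)) = Rational(630370, 1039)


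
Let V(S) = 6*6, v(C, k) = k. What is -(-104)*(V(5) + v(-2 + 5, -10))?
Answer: 2704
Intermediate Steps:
V(S) = 36
-(-104)*(V(5) + v(-2 + 5, -10)) = -(-104)*(36 - 10) = -(-104)*26 = -1*(-2704) = 2704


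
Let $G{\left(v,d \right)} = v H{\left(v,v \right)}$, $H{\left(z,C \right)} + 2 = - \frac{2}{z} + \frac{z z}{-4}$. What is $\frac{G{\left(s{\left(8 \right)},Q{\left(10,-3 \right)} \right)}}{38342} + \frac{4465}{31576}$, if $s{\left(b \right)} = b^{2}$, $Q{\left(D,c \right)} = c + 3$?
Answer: $- \frac{951136293}{605343496} \approx -1.5712$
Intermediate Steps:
$Q{\left(D,c \right)} = 3 + c$
$H{\left(z,C \right)} = -2 - \frac{2}{z} - \frac{z^{2}}{4}$ ($H{\left(z,C \right)} = -2 + \left(- \frac{2}{z} + \frac{z z}{-4}\right) = -2 + \left(- \frac{2}{z} + z^{2} \left(- \frac{1}{4}\right)\right) = -2 - \left(\frac{2}{z} + \frac{z^{2}}{4}\right) = -2 - \frac{2}{z} - \frac{z^{2}}{4}$)
$G{\left(v,d \right)} = v \left(-2 - \frac{2}{v} - \frac{v^{2}}{4}\right)$
$\frac{G{\left(s{\left(8 \right)},Q{\left(10,-3 \right)} \right)}}{38342} + \frac{4465}{31576} = \frac{-2 - \frac{8^{2} \left(8 + \left(8^{2}\right)^{2}\right)}{4}}{38342} + \frac{4465}{31576} = \left(-2 - 16 \left(8 + 64^{2}\right)\right) \frac{1}{38342} + 4465 \cdot \frac{1}{31576} = \left(-2 - 16 \left(8 + 4096\right)\right) \frac{1}{38342} + \frac{4465}{31576} = \left(-2 - 16 \cdot 4104\right) \frac{1}{38342} + \frac{4465}{31576} = \left(-2 - 65664\right) \frac{1}{38342} + \frac{4465}{31576} = \left(-65666\right) \frac{1}{38342} + \frac{4465}{31576} = - \frac{32833}{19171} + \frac{4465}{31576} = - \frac{951136293}{605343496}$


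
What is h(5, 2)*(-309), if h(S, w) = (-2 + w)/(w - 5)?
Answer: 0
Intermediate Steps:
h(S, w) = (-2 + w)/(-5 + w)
h(5, 2)*(-309) = ((-2 + 2)/(-5 + 2))*(-309) = (0/(-3))*(-309) = -⅓*0*(-309) = 0*(-309) = 0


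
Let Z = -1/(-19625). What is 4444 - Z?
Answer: 87213499/19625 ≈ 4444.0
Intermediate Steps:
Z = 1/19625 (Z = -1*(-1/19625) = 1/19625 ≈ 5.0955e-5)
4444 - Z = 4444 - 1*1/19625 = 4444 - 1/19625 = 87213499/19625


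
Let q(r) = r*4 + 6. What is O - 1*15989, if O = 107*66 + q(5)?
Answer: -8901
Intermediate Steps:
q(r) = 6 + 4*r (q(r) = 4*r + 6 = 6 + 4*r)
O = 7088 (O = 107*66 + (6 + 4*5) = 7062 + (6 + 20) = 7062 + 26 = 7088)
O - 1*15989 = 7088 - 1*15989 = 7088 - 15989 = -8901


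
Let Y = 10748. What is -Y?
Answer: -10748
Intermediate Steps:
-Y = -1*10748 = -10748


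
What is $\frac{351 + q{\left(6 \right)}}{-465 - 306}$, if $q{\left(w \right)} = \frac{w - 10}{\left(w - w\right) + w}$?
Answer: $- \frac{1051}{2313} \approx -0.45439$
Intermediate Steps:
$q{\left(w \right)} = \frac{-10 + w}{w}$ ($q{\left(w \right)} = \frac{-10 + w}{0 + w} = \frac{-10 + w}{w}$)
$\frac{351 + q{\left(6 \right)}}{-465 - 306} = \frac{351 + \frac{-10 + 6}{6}}{-465 - 306} = \frac{351 + \frac{1}{6} \left(-4\right)}{-771} = \left(351 - \frac{2}{3}\right) \left(- \frac{1}{771}\right) = \frac{1051}{3} \left(- \frac{1}{771}\right) = - \frac{1051}{2313}$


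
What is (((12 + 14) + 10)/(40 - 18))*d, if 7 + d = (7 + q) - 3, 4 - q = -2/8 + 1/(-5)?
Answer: 261/110 ≈ 2.3727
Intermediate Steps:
q = 89/20 (q = 4 - (-2/8 + 1/(-5)) = 4 - (-2*1/8 + 1*(-1/5)) = 4 - (-1/4 - 1/5) = 4 - 1*(-9/20) = 4 + 9/20 = 89/20 ≈ 4.4500)
d = 29/20 (d = -7 + ((7 + 89/20) - 3) = -7 + (229/20 - 3) = -7 + 169/20 = 29/20 ≈ 1.4500)
(((12 + 14) + 10)/(40 - 18))*d = (((12 + 14) + 10)/(40 - 18))*(29/20) = ((26 + 10)/22)*(29/20) = ((1/22)*36)*(29/20) = (18/11)*(29/20) = 261/110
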